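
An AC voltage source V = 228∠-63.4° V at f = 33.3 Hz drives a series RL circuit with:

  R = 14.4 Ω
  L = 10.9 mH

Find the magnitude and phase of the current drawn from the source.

Step 1 — Angular frequency: ω = 2π·f = 2π·33.3 = 209.2 rad/s.
Step 2 — Component impedances:
  R: Z = R = 14.4 Ω
  L: Z = jωL = j·209.2·0.0109 = 0 + j2.281 Ω
Step 3 — Series combination: Z_total = R + L = 14.4 + j2.281 Ω = 14.58∠9.0° Ω.
Step 4 — Source phasor: V = 228∠-63.4° V = 102.1 - j203.9 V.
Step 5 — Ohm's law: I = V / Z_total = (102.1 - j203.9) / (14.4 + j2.281) = 4.729 - j14.91 A.
Step 6 — Convert to polar: |I| = 15.64 A, ∠I = -72.4°.

I = 15.64∠-72.4° A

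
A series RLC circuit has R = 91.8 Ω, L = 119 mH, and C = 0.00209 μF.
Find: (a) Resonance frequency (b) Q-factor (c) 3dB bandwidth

Step 1 — Resonance: ω₀ = 1/√(LC) = 1/√(0.119·2.09e-09) = 6.341e+04 rad/s.
Step 2 — f₀ = ω₀/(2π) = 1.009e+04 Hz.
Step 3 — Series Q: Q = ω₀L/R = 6.341e+04·0.119/91.8 = 82.2.
Step 4 — Bandwidth: Δω = ω₀/Q = 771.4 rad/s; BW = Δω/(2π) = 122.8 Hz.

(a) f₀ = 1.009e+04 Hz  (b) Q = 82.2  (c) BW = 122.8 Hz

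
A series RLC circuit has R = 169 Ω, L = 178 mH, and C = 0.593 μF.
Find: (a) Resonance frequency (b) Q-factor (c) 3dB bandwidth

Step 1 — Resonance: ω₀ = 1/√(LC) = 1/√(0.178·5.93e-07) = 3078 rad/s.
Step 2 — f₀ = ω₀/(2π) = 489.9 Hz.
Step 3 — Series Q: Q = ω₀L/R = 3078·0.178/169 = 3.242.
Step 4 — Bandwidth: Δω = ω₀/Q = 949.4 rad/s; BW = Δω/(2π) = 151.1 Hz.

(a) f₀ = 489.9 Hz  (b) Q = 3.242  (c) BW = 151.1 Hz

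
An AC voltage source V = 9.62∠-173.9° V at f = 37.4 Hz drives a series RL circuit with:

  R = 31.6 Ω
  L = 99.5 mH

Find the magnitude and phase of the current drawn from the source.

Step 1 — Angular frequency: ω = 2π·f = 2π·37.4 = 235 rad/s.
Step 2 — Component impedances:
  R: Z = R = 31.6 Ω
  L: Z = jωL = j·235·0.0995 = 0 + j23.38 Ω
Step 3 — Series combination: Z_total = R + L = 31.6 + j23.38 Ω = 39.31∠36.5° Ω.
Step 4 — Source phasor: V = 9.62∠-173.9° V = -9.566 - j1.022 V.
Step 5 — Ohm's law: I = V / Z_total = (-9.566 - j1.022) / (31.6 + j23.38) = -0.2111 + j0.1238 A.
Step 6 — Convert to polar: |I| = 0.2447 A, ∠I = 149.6°.

I = 0.2447∠149.6° A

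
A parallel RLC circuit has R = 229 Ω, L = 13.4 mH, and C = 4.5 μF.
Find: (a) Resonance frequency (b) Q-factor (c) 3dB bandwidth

Step 1 — Resonance: ω₀ = 1/√(LC) = 1/√(0.0134·4.5e-06) = 4072 rad/s.
Step 2 — f₀ = ω₀/(2π) = 648.1 Hz.
Step 3 — Parallel Q: Q = R/(ω₀L) = 229/(4072·0.0134) = 4.197.
Step 4 — Bandwidth: Δω = ω₀/Q = 970.4 rad/s; BW = Δω/(2π) = 154.4 Hz.

(a) f₀ = 648.1 Hz  (b) Q = 4.197  (c) BW = 154.4 Hz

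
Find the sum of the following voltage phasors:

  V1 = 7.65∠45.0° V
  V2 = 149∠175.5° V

Step 1 — Convert each phasor to rectangular form:
  V1 = 7.65·(cos(45.0°) + j·sin(45.0°)) = 5.409 + j5.409 V
  V2 = 149·(cos(175.5°) + j·sin(175.5°)) = -148.5 + j11.69 V
Step 2 — Sum components: V_total = -143.1 + j17.1 V.
Step 3 — Convert to polar: |V_total| = 144.1 V, ∠V_total = 173.2°.

V_total = 144.1∠173.2° V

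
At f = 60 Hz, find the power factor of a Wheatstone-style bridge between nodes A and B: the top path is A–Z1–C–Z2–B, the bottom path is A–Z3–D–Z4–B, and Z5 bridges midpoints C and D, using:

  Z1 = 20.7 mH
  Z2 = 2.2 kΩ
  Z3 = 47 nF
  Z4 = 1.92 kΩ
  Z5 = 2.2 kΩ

Step 1 — Angular frequency: ω = 2π·f = 2π·60 = 377 rad/s.
Step 2 — Component impedances:
  Z1: Z = jωL = j·377·0.0207 = 0 + j7.804 Ω
  Z2: Z = R = 2200 Ω
  Z3: Z = 1/(jωC) = -j/(ω·C) = 0 - j5.644e+04 Ω
  Z4: Z = R = 1920 Ω
  Z5: Z = R = 2200 Ω
Step 3 — Bridge requires nodal analysis (the Z5 bridge couples midpoints C and D, so the two paths cannot be reduced to a simple series/parallel combination). Setting node B to ground and injecting 1 A at node A, the 3-node admittance system at A, C, D solves to V_A = Z_AB = 1434 - j2.587 Ω = 1434∠-0.1° Ω.
Step 4 — Power factor: PF = cos(φ) = Re(Z)/|Z| = 1434/1434 = 1.
Step 5 — Type: Im(Z) = -2.587 ⇒ leading (phase φ = -0.1°).

PF = 1 (leading, φ = -0.1°)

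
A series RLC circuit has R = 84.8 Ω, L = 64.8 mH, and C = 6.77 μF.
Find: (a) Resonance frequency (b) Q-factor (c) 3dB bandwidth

Step 1 — Resonance: ω₀ = 1/√(LC) = 1/√(0.0648·6.77e-06) = 1510 rad/s.
Step 2 — f₀ = ω₀/(2π) = 240.3 Hz.
Step 3 — Series Q: Q = ω₀L/R = 1510·0.0648/84.8 = 1.154.
Step 4 — Bandwidth: Δω = ω₀/Q = 1309 rad/s; BW = Δω/(2π) = 208.3 Hz.

(a) f₀ = 240.3 Hz  (b) Q = 1.154  (c) BW = 208.3 Hz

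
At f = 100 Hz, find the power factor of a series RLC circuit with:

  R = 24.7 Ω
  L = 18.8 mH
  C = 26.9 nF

Step 1 — Angular frequency: ω = 2π·f = 2π·100 = 628.3 rad/s.
Step 2 — Component impedances:
  R: Z = R = 24.7 Ω
  L: Z = jωL = j·628.3·0.0188 = 0 + j11.81 Ω
  C: Z = 1/(jωC) = -j/(ω·C) = 0 - j5.917e+04 Ω
Step 3 — Series combination: Z_total = R + L + C = 24.7 - j5.915e+04 Ω = 5.915e+04∠-90.0° Ω.
Step 4 — Power factor: PF = cos(φ) = Re(Z)/|Z| = 24.7/5.915e+04 = 0.0004176.
Step 5 — Type: Im(Z) = -5.915e+04 ⇒ leading (phase φ = -90.0°).

PF = 0.0004176 (leading, φ = -90.0°)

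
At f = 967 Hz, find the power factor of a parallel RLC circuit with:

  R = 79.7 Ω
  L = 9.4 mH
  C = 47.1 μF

Step 1 — Angular frequency: ω = 2π·f = 2π·967 = 6076 rad/s.
Step 2 — Component impedances:
  R: Z = R = 79.7 Ω
  L: Z = jωL = j·6076·0.0094 = 0 + j57.11 Ω
  C: Z = 1/(jωC) = -j/(ω·C) = 0 - j3.494 Ω
Step 3 — Parallel combination: 1/Z_total = 1/R + 1/L + 1/C; Z_total = 0.1735 - j3.714 Ω = 3.718∠-87.3° Ω.
Step 4 — Power factor: PF = cos(φ) = Re(Z)/|Z| = 0.17345/3.7181 = 0.04665.
Step 5 — Type: Im(Z) = -3.714 ⇒ leading (phase φ = -87.3°).

PF = 0.04665 (leading, φ = -87.3°)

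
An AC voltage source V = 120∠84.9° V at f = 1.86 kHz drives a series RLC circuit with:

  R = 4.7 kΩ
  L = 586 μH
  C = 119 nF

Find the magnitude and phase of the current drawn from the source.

Step 1 — Angular frequency: ω = 2π·f = 2π·1860 = 1.169e+04 rad/s.
Step 2 — Component impedances:
  R: Z = R = 4700 Ω
  L: Z = jωL = j·1.169e+04·0.000586 = 0 + j6.848 Ω
  C: Z = 1/(jωC) = -j/(ω·C) = 0 - j719.1 Ω
Step 3 — Series combination: Z_total = R + L + C = 4700 - j712.2 Ω = 4754∠-8.6° Ω.
Step 4 — Source phasor: V = 120∠84.9° V = 10.67 + j119.5 V.
Step 5 — Ohm's law: I = V / Z_total = (10.67 + j119.5) / (4700 - j712.2) = -0.001548 + j0.0252 A.
Step 6 — Convert to polar: |I| = 0.02524 A, ∠I = 93.5°.

I = 0.02524∠93.5° A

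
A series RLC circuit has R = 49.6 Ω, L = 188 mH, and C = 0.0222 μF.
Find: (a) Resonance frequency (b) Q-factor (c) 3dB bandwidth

Step 1 — Resonance: ω₀ = 1/√(LC) = 1/√(0.188·2.22e-08) = 1.548e+04 rad/s.
Step 2 — f₀ = ω₀/(2π) = 2464 Hz.
Step 3 — Series Q: Q = ω₀L/R = 1.548e+04·0.188/49.6 = 58.67.
Step 4 — Bandwidth: Δω = ω₀/Q = 263.8 rad/s; BW = Δω/(2π) = 41.99 Hz.

(a) f₀ = 2464 Hz  (b) Q = 58.67  (c) BW = 41.99 Hz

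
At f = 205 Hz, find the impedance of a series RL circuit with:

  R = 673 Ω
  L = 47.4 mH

Step 1 — Angular frequency: ω = 2π·f = 2π·205 = 1288 rad/s.
Step 2 — Component impedances:
  R: Z = R = 673 Ω
  L: Z = jωL = j·1288·0.0474 = 0 + j61.05 Ω
Step 3 — Series combination: Z_total = R + L = 673 + j61.05 Ω = 675.8∠5.2° Ω.

Z = 673 + j61.05 Ω = 675.8∠5.2° Ω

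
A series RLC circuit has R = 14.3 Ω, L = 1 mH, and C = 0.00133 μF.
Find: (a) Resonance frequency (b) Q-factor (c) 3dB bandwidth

Step 1 — Resonance condition Im(Z)=0 gives ω₀ = 1/√(LC).
Step 2 — ω₀ = 1/√(0.001·1.33e-09) = 8.671e+05 rad/s.
Step 3 — f₀ = ω₀/(2π) = 1.38e+05 Hz.
Step 4 — Series Q: Q = ω₀L/R = 8.671e+05·0.001/14.3 = 60.64.
Step 5 — 3dB bandwidth: Δω = ω₀/Q = 1.43e+04 rad/s; BW = Δω/(2π) = 2276 Hz.

(a) f₀ = 1.38e+05 Hz  (b) Q = 60.64  (c) BW = 2276 Hz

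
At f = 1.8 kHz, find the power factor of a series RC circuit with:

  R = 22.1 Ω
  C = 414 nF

Step 1 — Angular frequency: ω = 2π·f = 2π·1800 = 1.131e+04 rad/s.
Step 2 — Component impedances:
  R: Z = R = 22.1 Ω
  C: Z = 1/(jωC) = -j/(ω·C) = 0 - j213.6 Ω
Step 3 — Series combination: Z_total = R + C = 22.1 - j213.6 Ω = 214.7∠-84.1° Ω.
Step 4 — Power factor: PF = cos(φ) = Re(Z)/|Z| = 22.1/214.7 = 0.1029.
Step 5 — Type: Im(Z) = -213.6 ⇒ leading (phase φ = -84.1°).

PF = 0.1029 (leading, φ = -84.1°)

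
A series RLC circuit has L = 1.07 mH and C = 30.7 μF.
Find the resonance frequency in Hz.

Step 1 — Resonance condition Im(Z)=0 gives ω₀ = 1/√(LC).
Step 2 — ω₀ = 1/√(0.00107·3.07e-05) = 5517 rad/s.
Step 3 — f₀ = ω₀/(2π) = 878.1 Hz.

f₀ = 878.1 Hz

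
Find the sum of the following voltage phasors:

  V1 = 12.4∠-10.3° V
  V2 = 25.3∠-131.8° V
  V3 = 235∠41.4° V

Step 1 — Convert each phasor to rectangular form:
  V1 = 12.4·(cos(-10.3°) + j·sin(-10.3°)) = 12.2 - j2.217 V
  V2 = 25.3·(cos(-131.8°) + j·sin(-131.8°)) = -16.86 - j18.86 V
  V3 = 235·(cos(41.4°) + j·sin(41.4°)) = 176.3 + j155.4 V
Step 2 — Sum components: V_total = 171.6 + j134.3 V.
Step 3 — Convert to polar: |V_total| = 217.9 V, ∠V_total = 38.1°.

V_total = 217.9∠38.1° V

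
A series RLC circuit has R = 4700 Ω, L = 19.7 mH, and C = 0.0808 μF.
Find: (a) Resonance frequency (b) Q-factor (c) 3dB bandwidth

Step 1 — Resonance: ω₀ = 1/√(LC) = 1/√(0.0197·8.08e-08) = 2.506e+04 rad/s.
Step 2 — f₀ = ω₀/(2π) = 3989 Hz.
Step 3 — Series Q: Q = ω₀L/R = 2.506e+04·0.0197/4700 = 0.1051.
Step 4 — Bandwidth: Δω = ω₀/Q = 2.386e+05 rad/s; BW = Δω/(2π) = 3.797e+04 Hz.

(a) f₀ = 3989 Hz  (b) Q = 0.1051  (c) BW = 3.797e+04 Hz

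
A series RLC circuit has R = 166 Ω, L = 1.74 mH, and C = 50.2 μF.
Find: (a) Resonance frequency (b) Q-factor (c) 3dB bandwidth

Step 1 — Resonance: ω₀ = 1/√(LC) = 1/√(0.00174·5.02e-05) = 3384 rad/s.
Step 2 — f₀ = ω₀/(2π) = 538.5 Hz.
Step 3 — Series Q: Q = ω₀L/R = 3384·0.00174/166 = 0.03547.
Step 4 — Bandwidth: Δω = ω₀/Q = 9.54e+04 rad/s; BW = Δω/(2π) = 1.518e+04 Hz.

(a) f₀ = 538.5 Hz  (b) Q = 0.03547  (c) BW = 1.518e+04 Hz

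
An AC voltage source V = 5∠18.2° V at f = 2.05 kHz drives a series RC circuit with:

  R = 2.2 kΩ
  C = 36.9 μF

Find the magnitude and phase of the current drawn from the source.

Step 1 — Angular frequency: ω = 2π·f = 2π·2050 = 1.288e+04 rad/s.
Step 2 — Component impedances:
  R: Z = R = 2200 Ω
  C: Z = 1/(jωC) = -j/(ω·C) = 0 - j2.104 Ω
Step 3 — Series combination: Z_total = R + C = 2200 - j2.104 Ω = 2200∠-0.1° Ω.
Step 4 — Source phasor: V = 5∠18.2° V = 4.75 + j1.562 V.
Step 5 — Ohm's law: I = V / Z_total = (4.75 + j1.562) / (2200 - j2.104) = 0.002158 + j0.0007119 A.
Step 6 — Convert to polar: |I| = 0.002273 A, ∠I = 18.3°.

I = 0.002273∠18.3° A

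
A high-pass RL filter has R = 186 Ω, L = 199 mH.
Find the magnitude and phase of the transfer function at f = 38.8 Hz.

Step 1 — Angular frequency: ω = 2π·38.8 = 243.8 rad/s.
Step 2 — Transfer function: H(jω) = jωL/(R + jωL).
Step 3 — Numerator jωL = j·48.51; denominator R + jωL = 186 + j48.51.
Step 4 — H = 0.0637 + j0.2442.
Step 5 — Magnitude: |H| = 0.2524 (-12.0 dB); phase: φ = 75.4°.

|H| = 0.2524 (-12.0 dB), φ = 75.4°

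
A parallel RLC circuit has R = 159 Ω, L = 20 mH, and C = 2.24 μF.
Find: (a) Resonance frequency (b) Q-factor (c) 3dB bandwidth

Step 1 — Resonance: ω₀ = 1/√(LC) = 1/√(0.02·2.24e-06) = 4725 rad/s.
Step 2 — f₀ = ω₀/(2π) = 751.9 Hz.
Step 3 — Parallel Q: Q = R/(ω₀L) = 159/(4725·0.02) = 1.683.
Step 4 — Bandwidth: Δω = ω₀/Q = 2808 rad/s; BW = Δω/(2π) = 446.9 Hz.

(a) f₀ = 751.9 Hz  (b) Q = 1.683  (c) BW = 446.9 Hz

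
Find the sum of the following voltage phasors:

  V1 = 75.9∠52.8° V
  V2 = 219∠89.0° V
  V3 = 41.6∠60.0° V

Step 1 — Convert each phasor to rectangular form:
  V1 = 75.9·(cos(52.8°) + j·sin(52.8°)) = 45.89 + j60.46 V
  V2 = 219·(cos(89.0°) + j·sin(89.0°)) = 3.822 + j219 V
  V3 = 41.6·(cos(60.0°) + j·sin(60.0°)) = 20.8 + j36.03 V
Step 2 — Sum components: V_total = 70.51 + j315.4 V.
Step 3 — Convert to polar: |V_total| = 323.2 V, ∠V_total = 77.4°.

V_total = 323.2∠77.4° V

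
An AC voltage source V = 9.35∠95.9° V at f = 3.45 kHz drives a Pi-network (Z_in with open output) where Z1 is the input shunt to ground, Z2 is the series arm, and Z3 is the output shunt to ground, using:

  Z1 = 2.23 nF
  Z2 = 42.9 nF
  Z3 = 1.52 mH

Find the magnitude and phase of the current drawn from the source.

Step 1 — Angular frequency: ω = 2π·f = 2π·3450 = 2.168e+04 rad/s.
Step 2 — Component impedances:
  Z1: Z = 1/(jωC) = -j/(ω·C) = 0 - j2.069e+04 Ω
  Z2: Z = 1/(jωC) = -j/(ω·C) = 0 - j1075 Ω
  Z3: Z = jωL = j·2.168e+04·0.00152 = 0 + j32.95 Ω
Step 3 — With open output, the series arm Z2 and the output shunt Z3 appear in series to ground: Z2 + Z3 = 0 - j1042 Ω.
Step 4 — Parallel with input shunt Z1: Z_in = Z1 || (Z2 + Z3) = 0 - j992.4 Ω = 992.4∠-90.0° Ω.
Step 5 — Source phasor: V = 9.35∠95.9° V = -0.9611 + j9.3 V.
Step 6 — Ohm's law: I = V / Z_total = (-0.9611 + j9.3) / (0 - j992.4) = -0.009372 - j0.0009685 A.
Step 7 — Convert to polar: |I| = 0.009422 A, ∠I = -174.1°.

I = 0.009422∠-174.1° A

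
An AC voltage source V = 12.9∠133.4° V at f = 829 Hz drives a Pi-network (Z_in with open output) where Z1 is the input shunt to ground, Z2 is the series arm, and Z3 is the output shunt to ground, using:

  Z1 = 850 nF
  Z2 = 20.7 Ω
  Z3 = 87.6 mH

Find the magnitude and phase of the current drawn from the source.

Step 1 — Angular frequency: ω = 2π·f = 2π·829 = 5209 rad/s.
Step 2 — Component impedances:
  Z1: Z = 1/(jωC) = -j/(ω·C) = 0 - j225.9 Ω
  Z2: Z = R = 20.7 Ω
  Z3: Z = jωL = j·5209·0.0876 = 0 + j456.3 Ω
Step 3 — With open output, the series arm Z2 and the output shunt Z3 appear in series to ground: Z2 + Z3 = 20.7 + j456.3 Ω.
Step 4 — Parallel with input shunt Z1: Z_in = Z1 || (Z2 + Z3) = 19.73 - j445.5 Ω = 445.9∠-87.5° Ω.
Step 5 — Source phasor: V = 12.9∠133.4° V = -8.863 + j9.373 V.
Step 6 — Ohm's law: I = V / Z_total = (-8.863 + j9.373) / (19.73 - j445.5) = -0.02188 - j0.01893 A.
Step 7 — Convert to polar: |I| = 0.02893 A, ∠I = -139.1°.

I = 0.02893∠-139.1° A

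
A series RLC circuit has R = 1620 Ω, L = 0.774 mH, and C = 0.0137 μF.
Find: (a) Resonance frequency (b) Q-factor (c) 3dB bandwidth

Step 1 — Resonance: ω₀ = 1/√(LC) = 1/√(0.000774·1.37e-08) = 3.071e+05 rad/s.
Step 2 — f₀ = ω₀/(2π) = 4.888e+04 Hz.
Step 3 — Series Q: Q = ω₀L/R = 3.071e+05·0.000774/1620 = 0.1467.
Step 4 — Bandwidth: Δω = ω₀/Q = 2.093e+06 rad/s; BW = Δω/(2π) = 3.331e+05 Hz.

(a) f₀ = 4.888e+04 Hz  (b) Q = 0.1467  (c) BW = 3.331e+05 Hz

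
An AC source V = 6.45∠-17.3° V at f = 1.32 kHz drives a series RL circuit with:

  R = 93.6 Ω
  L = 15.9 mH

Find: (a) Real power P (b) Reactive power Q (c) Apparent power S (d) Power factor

Step 1 — Angular frequency: ω = 2π·f = 2π·1320 = 8294 rad/s.
Step 2 — Component impedances:
  R: Z = R = 93.6 Ω
  L: Z = jωL = j·8294·0.0159 = 0 + j131.9 Ω
Step 3 — Series combination: Z_total = R + L = 93.6 + j131.9 Ω = 161.7∠54.6° Ω.
Step 4 — Source phasor: V = 6.45∠-17.3° V = 6.158 - j1.918 V.
Step 5 — Current: I = V / Z = 0.01237 - j0.03792 A = 0.03989∠-71.9° A.
Step 6 — Complex power: S = V·I* = 0.1489 + j0.2098 VA.
Step 7 — Real power: P = Re(S) = 0.1489 W.
Step 8 — Reactive power: Q = Im(S) = 0.2098 VAR.
Step 9 — Apparent power: |S| = 0.2573 VA.
Step 10 — Power factor: PF = P/|S| = 0.5788 (lagging).

(a) P = 0.1489 W  (b) Q = 0.2098 VAR  (c) S = 0.2573 VA  (d) PF = 0.5788 (lagging)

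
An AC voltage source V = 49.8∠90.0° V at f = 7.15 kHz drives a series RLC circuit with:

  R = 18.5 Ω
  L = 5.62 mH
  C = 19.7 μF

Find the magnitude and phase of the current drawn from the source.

Step 1 — Angular frequency: ω = 2π·f = 2π·7150 = 4.492e+04 rad/s.
Step 2 — Component impedances:
  R: Z = R = 18.5 Ω
  L: Z = jωL = j·4.492e+04·0.00562 = 0 + j252.5 Ω
  C: Z = 1/(jωC) = -j/(ω·C) = 0 - j1.13 Ω
Step 3 — Series combination: Z_total = R + L + C = 18.5 + j251.3 Ω = 252∠85.8° Ω.
Step 4 — Source phasor: V = 49.8∠90.0° V = 0 + j49.8 V.
Step 5 — Ohm's law: I = V / Z_total = (0 + j49.8) / (18.5 + j251.3) = 0.1971 + j0.0145 A.
Step 6 — Convert to polar: |I| = 0.1976 A, ∠I = 4.2°.

I = 0.1976∠4.2° A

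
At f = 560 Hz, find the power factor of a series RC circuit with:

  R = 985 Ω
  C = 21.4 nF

Step 1 — Angular frequency: ω = 2π·f = 2π·560 = 3519 rad/s.
Step 2 — Component impedances:
  R: Z = R = 985 Ω
  C: Z = 1/(jωC) = -j/(ω·C) = 0 - j1.328e+04 Ω
Step 3 — Series combination: Z_total = R + C = 985 - j1.328e+04 Ω = 1.332e+04∠-85.8° Ω.
Step 4 — Power factor: PF = cos(φ) = Re(Z)/|Z| = 985/13317 = 0.07397.
Step 5 — Type: Im(Z) = -1.328e+04 ⇒ leading (phase φ = -85.8°).

PF = 0.07397 (leading, φ = -85.8°)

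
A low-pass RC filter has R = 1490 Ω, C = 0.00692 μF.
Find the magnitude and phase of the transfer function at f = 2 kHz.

Step 1 — Angular frequency: ω = 2π·2000 = 1.257e+04 rad/s.
Step 2 — Transfer function: H(jω) = 1/(1 + jωRC).
Step 3 — Denominator: 1 + jωRC = 1 + j·1.257e+04·1490·6.92e-09 = 1 + j0.1296.
Step 4 — H = 0.9835 - j0.1274.
Step 5 — Magnitude: |H| = 0.9917 (-0.1 dB); phase: φ = -7.4°.

|H| = 0.9917 (-0.1 dB), φ = -7.4°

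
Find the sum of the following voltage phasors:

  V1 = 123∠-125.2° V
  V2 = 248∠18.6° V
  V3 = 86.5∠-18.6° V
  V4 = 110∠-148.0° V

Step 1 — Convert each phasor to rectangular form:
  V1 = 123·(cos(-125.2°) + j·sin(-125.2°)) = -70.9 - j100.5 V
  V2 = 248·(cos(18.6°) + j·sin(18.6°)) = 235 + j79.1 V
  V3 = 86.5·(cos(-18.6°) + j·sin(-18.6°)) = 81.98 - j27.59 V
  V4 = 110·(cos(-148.0°) + j·sin(-148.0°)) = -93.29 - j58.29 V
Step 2 — Sum components: V_total = 152.8 - j107.3 V.
Step 3 — Convert to polar: |V_total| = 186.7 V, ∠V_total = -35.1°.

V_total = 186.7∠-35.1° V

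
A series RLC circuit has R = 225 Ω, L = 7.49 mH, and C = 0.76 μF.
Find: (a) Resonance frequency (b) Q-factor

Step 1 — Resonance condition Im(Z)=0 gives ω₀ = 1/√(LC).
Step 2 — ω₀ = 1/√(0.00749·7.6e-07) = 1.325e+04 rad/s.
Step 3 — f₀ = ω₀/(2π) = 2109 Hz.
Step 4 — Series Q: Q = ω₀L/R = 1.325e+04·0.00749/225 = 0.4412.

(a) f₀ = 2109 Hz  (b) Q = 0.4412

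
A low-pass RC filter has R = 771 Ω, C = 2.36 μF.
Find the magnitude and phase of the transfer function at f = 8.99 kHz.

Step 1 — Angular frequency: ω = 2π·8990 = 5.649e+04 rad/s.
Step 2 — Transfer function: H(jω) = 1/(1 + jωRC).
Step 3 — Denominator: 1 + jωRC = 1 + j·5.649e+04·771·2.36e-06 = 1 + j102.8.
Step 4 — H = 9.466e-05 - j0.009729.
Step 5 — Magnitude: |H| = 0.009729 (-40.2 dB); phase: φ = -89.4°.

|H| = 0.009729 (-40.2 dB), φ = -89.4°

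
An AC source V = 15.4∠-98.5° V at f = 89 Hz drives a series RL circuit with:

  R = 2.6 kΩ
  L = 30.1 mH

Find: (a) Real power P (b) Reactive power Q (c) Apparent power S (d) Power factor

Step 1 — Angular frequency: ω = 2π·f = 2π·89 = 559.2 rad/s.
Step 2 — Component impedances:
  R: Z = R = 2600 Ω
  L: Z = jωL = j·559.2·0.0301 = 0 + j16.83 Ω
Step 3 — Series combination: Z_total = R + L = 2600 + j16.83 Ω = 2600∠0.4° Ω.
Step 4 — Source phasor: V = 15.4∠-98.5° V = -2.276 - j15.23 V.
Step 5 — Current: I = V / Z = -0.0009134 - j0.005852 A = 0.005923∠-98.9° A.
Step 6 — Complex power: S = V·I* = 0.09121 + j0.0005905 VA.
Step 7 — Real power: P = Re(S) = 0.09121 W.
Step 8 — Reactive power: Q = Im(S) = 0.0005905 VAR.
Step 9 — Apparent power: |S| = 0.09121 VA.
Step 10 — Power factor: PF = P/|S| = 1 (lagging).

(a) P = 0.09121 W  (b) Q = 0.0005905 VAR  (c) S = 0.09121 VA  (d) PF = 1 (lagging)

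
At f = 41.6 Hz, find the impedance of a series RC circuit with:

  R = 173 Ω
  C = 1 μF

Step 1 — Angular frequency: ω = 2π·f = 2π·41.6 = 261.4 rad/s.
Step 2 — Component impedances:
  R: Z = R = 173 Ω
  C: Z = 1/(jωC) = -j/(ω·C) = 0 - j3826 Ω
Step 3 — Series combination: Z_total = R + C = 173 - j3826 Ω = 3830∠-87.4° Ω.

Z = 173 - j3826 Ω = 3830∠-87.4° Ω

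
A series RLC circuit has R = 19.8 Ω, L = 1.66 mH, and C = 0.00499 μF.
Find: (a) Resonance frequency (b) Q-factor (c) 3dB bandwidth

Step 1 — Resonance: ω₀ = 1/√(LC) = 1/√(0.00166·4.99e-09) = 3.475e+05 rad/s.
Step 2 — f₀ = ω₀/(2π) = 5.53e+04 Hz.
Step 3 — Series Q: Q = ω₀L/R = 3.475e+05·0.00166/19.8 = 29.13.
Step 4 — Bandwidth: Δω = ω₀/Q = 1.193e+04 rad/s; BW = Δω/(2π) = 1898 Hz.

(a) f₀ = 5.53e+04 Hz  (b) Q = 29.13  (c) BW = 1898 Hz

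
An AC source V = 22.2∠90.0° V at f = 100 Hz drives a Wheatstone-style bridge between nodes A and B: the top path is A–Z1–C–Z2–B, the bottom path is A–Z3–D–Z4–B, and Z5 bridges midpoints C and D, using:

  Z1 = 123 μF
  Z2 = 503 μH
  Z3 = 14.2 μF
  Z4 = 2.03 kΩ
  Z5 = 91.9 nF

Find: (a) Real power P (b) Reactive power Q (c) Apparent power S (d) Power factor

Step 1 — Angular frequency: ω = 2π·f = 2π·100 = 628.3 rad/s.
Step 2 — Component impedances:
  Z1: Z = 1/(jωC) = -j/(ω·C) = 0 - j12.94 Ω
  Z2: Z = jωL = j·628.3·0.000503 = 0 + j0.316 Ω
  Z3: Z = 1/(jωC) = -j/(ω·C) = 0 - j112.1 Ω
  Z4: Z = R = 2030 Ω
  Z5: Z = 1/(jωC) = -j/(ω·C) = 0 - j1.732e+04 Ω
Step 3 — Bridge requires nodal analysis (the Z5 bridge couples midpoints C and D, so the two paths cannot be reduced to a simple series/parallel combination). Setting node B to ground and injecting 1 A at node A, the 3-node admittance system at A, C, D solves to V_A = Z_AB = 0.07706 - j12.61 Ω = 12.61∠-89.6° Ω.
Step 4 — Source phasor: V = 22.2∠90.0° V = 0 + j22.2 V.
Step 5 — Current: I = V / Z = -1.761 + j0.01076 A = 1.761∠179.6° A.
Step 6 — Complex power: S = V·I* = 0.2389 - j39.08 VA.
Step 7 — Real power: P = Re(S) = 0.2389 W.
Step 8 — Reactive power: Q = Im(S) = -39.08 VAR.
Step 9 — Apparent power: |S| = 39.09 VA.
Step 10 — Power factor: PF = P/|S| = 0.006111 (leading).

(a) P = 0.2389 W  (b) Q = -39.08 VAR  (c) S = 39.09 VA  (d) PF = 0.006111 (leading)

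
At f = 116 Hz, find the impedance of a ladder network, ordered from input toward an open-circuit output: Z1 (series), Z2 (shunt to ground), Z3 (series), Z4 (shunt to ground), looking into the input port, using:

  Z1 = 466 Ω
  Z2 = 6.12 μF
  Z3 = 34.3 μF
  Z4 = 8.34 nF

Step 1 — Angular frequency: ω = 2π·f = 2π·116 = 728.8 rad/s.
Step 2 — Component impedances:
  Z1: Z = R = 466 Ω
  Z2: Z = 1/(jωC) = -j/(ω·C) = 0 - j224.2 Ω
  Z3: Z = 1/(jωC) = -j/(ω·C) = 0 - j40 Ω
  Z4: Z = 1/(jωC) = -j/(ω·C) = 0 - j1.645e+05 Ω
Step 3 — Ladder network (open output): work backward from the far end, alternating series and parallel combinations. Z_in = 466 - j223.9 Ω = 517∠-25.7° Ω.

Z = 466 - j223.9 Ω = 517∠-25.7° Ω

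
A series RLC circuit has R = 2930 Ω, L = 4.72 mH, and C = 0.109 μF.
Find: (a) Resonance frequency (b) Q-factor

Step 1 — Resonance condition Im(Z)=0 gives ω₀ = 1/√(LC).
Step 2 — ω₀ = 1/√(0.00472·1.09e-07) = 4.409e+04 rad/s.
Step 3 — f₀ = ω₀/(2π) = 7017 Hz.
Step 4 — Series Q: Q = ω₀L/R = 4.409e+04·0.00472/2930 = 0.07102.

(a) f₀ = 7017 Hz  (b) Q = 0.07102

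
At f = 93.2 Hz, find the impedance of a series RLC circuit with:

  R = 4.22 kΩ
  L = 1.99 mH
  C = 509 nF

Step 1 — Angular frequency: ω = 2π·f = 2π·93.2 = 585.6 rad/s.
Step 2 — Component impedances:
  R: Z = R = 4220 Ω
  L: Z = jωL = j·585.6·0.00199 = 0 + j1.165 Ω
  C: Z = 1/(jωC) = -j/(ω·C) = 0 - j3355 Ω
Step 3 — Series combination: Z_total = R + L + C = 4220 - j3354 Ω = 5390∠-38.5° Ω.

Z = 4220 - j3354 Ω = 5390∠-38.5° Ω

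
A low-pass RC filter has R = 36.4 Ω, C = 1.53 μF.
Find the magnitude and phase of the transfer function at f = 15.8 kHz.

Step 1 — Angular frequency: ω = 2π·1.58e+04 = 9.927e+04 rad/s.
Step 2 — Transfer function: H(jω) = 1/(1 + jωRC).
Step 3 — Denominator: 1 + jωRC = 1 + j·9.927e+04·36.4·1.53e-06 = 1 + j5.529.
Step 4 — H = 0.03168 - j0.1751.
Step 5 — Magnitude: |H| = 0.178 (-15.0 dB); phase: φ = -79.7°.

|H| = 0.178 (-15.0 dB), φ = -79.7°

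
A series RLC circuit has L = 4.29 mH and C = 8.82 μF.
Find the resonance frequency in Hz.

Step 1 — Resonance condition Im(Z)=0 gives ω₀ = 1/√(LC).
Step 2 — ω₀ = 1/√(0.00429·8.82e-06) = 5141 rad/s.
Step 3 — f₀ = ω₀/(2π) = 818.2 Hz.

f₀ = 818.2 Hz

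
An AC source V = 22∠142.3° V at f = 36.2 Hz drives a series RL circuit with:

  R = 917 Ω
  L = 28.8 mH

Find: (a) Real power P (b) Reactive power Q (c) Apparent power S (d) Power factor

Step 1 — Angular frequency: ω = 2π·f = 2π·36.2 = 227.5 rad/s.
Step 2 — Component impedances:
  R: Z = R = 917 Ω
  L: Z = jωL = j·227.5·0.0288 = 0 + j6.551 Ω
Step 3 — Series combination: Z_total = R + L = 917 + j6.551 Ω = 917∠0.4° Ω.
Step 4 — Source phasor: V = 22∠142.3° V = -17.41 + j13.45 V.
Step 5 — Current: I = V / Z = -0.01888 + j0.01481 A = 0.02399∠141.9° A.
Step 6 — Complex power: S = V·I* = 0.5278 + j0.00377 VA.
Step 7 — Real power: P = Re(S) = 0.5278 W.
Step 8 — Reactive power: Q = Im(S) = 0.00377 VAR.
Step 9 — Apparent power: |S| = 0.5278 VA.
Step 10 — Power factor: PF = P/|S| = 1 (lagging).

(a) P = 0.5278 W  (b) Q = 0.00377 VAR  (c) S = 0.5278 VA  (d) PF = 1 (lagging)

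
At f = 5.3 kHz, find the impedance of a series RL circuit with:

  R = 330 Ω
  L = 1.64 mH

Step 1 — Angular frequency: ω = 2π·f = 2π·5300 = 3.33e+04 rad/s.
Step 2 — Component impedances:
  R: Z = R = 330 Ω
  L: Z = jωL = j·3.33e+04·0.00164 = 0 + j54.61 Ω
Step 3 — Series combination: Z_total = R + L = 330 + j54.61 Ω = 334.5∠9.4° Ω.

Z = 330 + j54.61 Ω = 334.5∠9.4° Ω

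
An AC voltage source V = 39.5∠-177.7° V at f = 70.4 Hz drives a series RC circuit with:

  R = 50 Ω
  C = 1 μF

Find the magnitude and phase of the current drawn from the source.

Step 1 — Angular frequency: ω = 2π·f = 2π·70.4 = 442.3 rad/s.
Step 2 — Component impedances:
  R: Z = R = 50 Ω
  C: Z = 1/(jωC) = -j/(ω·C) = 0 - j2261 Ω
Step 3 — Series combination: Z_total = R + C = 50 - j2261 Ω = 2261∠-88.7° Ω.
Step 4 — Source phasor: V = 39.5∠-177.7° V = -39.47 - j1.585 V.
Step 5 — Ohm's law: I = V / Z_total = (-39.47 - j1.585) / (50 - j2261) = 0.0003149 - j0.01747 A.
Step 6 — Convert to polar: |I| = 0.01747 A, ∠I = -89.0°.

I = 0.01747∠-89.0° A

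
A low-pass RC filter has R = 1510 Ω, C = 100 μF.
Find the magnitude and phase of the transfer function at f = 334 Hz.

Step 1 — Angular frequency: ω = 2π·334 = 2099 rad/s.
Step 2 — Transfer function: H(jω) = 1/(1 + jωRC).
Step 3 — Denominator: 1 + jωRC = 1 + j·2099·1510·0.0001 = 1 + j316.9.
Step 4 — H = 9.958e-06 - j0.003156.
Step 5 — Magnitude: |H| = 0.003156 (-50.0 dB); phase: φ = -89.8°.

|H| = 0.003156 (-50.0 dB), φ = -89.8°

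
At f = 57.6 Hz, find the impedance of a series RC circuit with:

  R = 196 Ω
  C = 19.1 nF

Step 1 — Angular frequency: ω = 2π·f = 2π·57.6 = 361.9 rad/s.
Step 2 — Component impedances:
  R: Z = R = 196 Ω
  C: Z = 1/(jωC) = -j/(ω·C) = 0 - j1.447e+05 Ω
Step 3 — Series combination: Z_total = R + C = 196 - j1.447e+05 Ω = 1.447e+05∠-89.9° Ω.

Z = 196 - j1.447e+05 Ω = 1.447e+05∠-89.9° Ω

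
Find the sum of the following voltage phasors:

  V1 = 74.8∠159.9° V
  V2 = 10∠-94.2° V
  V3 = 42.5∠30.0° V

Step 1 — Convert each phasor to rectangular form:
  V1 = 74.8·(cos(159.9°) + j·sin(159.9°)) = -70.24 + j25.71 V
  V2 = 10·(cos(-94.2°) + j·sin(-94.2°)) = -0.7324 - j9.973 V
  V3 = 42.5·(cos(30.0°) + j·sin(30.0°)) = 36.81 + j21.25 V
Step 2 — Sum components: V_total = -34.17 + j36.98 V.
Step 3 — Convert to polar: |V_total| = 50.35 V, ∠V_total = 132.7°.

V_total = 50.35∠132.7° V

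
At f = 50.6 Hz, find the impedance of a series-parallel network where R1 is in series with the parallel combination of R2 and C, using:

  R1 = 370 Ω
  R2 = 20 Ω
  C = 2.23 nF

Step 1 — Angular frequency: ω = 2π·f = 2π·50.6 = 317.9 rad/s.
Step 2 — Component impedances:
  R1: Z = R = 370 Ω
  R2: Z = R = 20 Ω
  C: Z = 1/(jωC) = -j/(ω·C) = 0 - j1.41e+06 Ω
Step 3 — Parallel branch: R2 || C = 1/(1/R2 + 1/C) = 20 - j0.0002836 Ω.
Step 4 — Series with R1: Z_total = R1 + (R2 || C) = 390 - j0.0002836 Ω = 390∠-0.0° Ω.

Z = 390 - j0.0002836 Ω = 390∠-0.0° Ω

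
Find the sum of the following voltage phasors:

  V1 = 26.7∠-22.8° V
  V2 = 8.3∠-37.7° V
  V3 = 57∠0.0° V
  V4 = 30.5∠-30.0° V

Step 1 — Convert each phasor to rectangular form:
  V1 = 26.7·(cos(-22.8°) + j·sin(-22.8°)) = 24.61 - j10.35 V
  V2 = 8.3·(cos(-37.7°) + j·sin(-37.7°)) = 6.567 - j5.076 V
  V3 = 57·(cos(0.0°) + j·sin(0.0°)) = 57 V
  V4 = 30.5·(cos(-30.0°) + j·sin(-30.0°)) = 26.41 - j15.25 V
Step 2 — Sum components: V_total = 114.6 - j30.67 V.
Step 3 — Convert to polar: |V_total| = 118.6 V, ∠V_total = -15.0°.

V_total = 118.6∠-15.0° V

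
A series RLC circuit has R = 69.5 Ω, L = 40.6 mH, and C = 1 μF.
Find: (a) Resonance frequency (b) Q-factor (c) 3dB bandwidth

Step 1 — Resonance condition Im(Z)=0 gives ω₀ = 1/√(LC).
Step 2 — ω₀ = 1/√(0.0406·1e-06) = 4963 rad/s.
Step 3 — f₀ = ω₀/(2π) = 789.9 Hz.
Step 4 — Series Q: Q = ω₀L/R = 4963·0.0406/69.5 = 2.899.
Step 5 — 3dB bandwidth: Δω = ω₀/Q = 1712 rad/s; BW = Δω/(2π) = 272.4 Hz.

(a) f₀ = 789.9 Hz  (b) Q = 2.899  (c) BW = 272.4 Hz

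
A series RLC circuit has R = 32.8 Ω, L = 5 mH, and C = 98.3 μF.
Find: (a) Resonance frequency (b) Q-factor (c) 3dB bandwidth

Step 1 — Resonance: ω₀ = 1/√(LC) = 1/√(0.005·9.83e-05) = 1426 rad/s.
Step 2 — f₀ = ω₀/(2π) = 227 Hz.
Step 3 — Series Q: Q = ω₀L/R = 1426·0.005/32.8 = 0.2174.
Step 4 — Bandwidth: Δω = ω₀/Q = 6560 rad/s; BW = Δω/(2π) = 1044 Hz.

(a) f₀ = 227 Hz  (b) Q = 0.2174  (c) BW = 1044 Hz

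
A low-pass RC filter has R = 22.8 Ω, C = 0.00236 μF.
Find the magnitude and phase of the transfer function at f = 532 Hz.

Step 1 — Angular frequency: ω = 2π·532 = 3343 rad/s.
Step 2 — Transfer function: H(jω) = 1/(1 + jωRC).
Step 3 — Denominator: 1 + jωRC = 1 + j·3343·22.8·2.36e-09 = 1 + j0.0001799.
Step 4 — H = 1 - j0.0001799.
Step 5 — Magnitude: |H| = 1 (-0.0 dB); phase: φ = -0.0°.

|H| = 1 (-0.0 dB), φ = -0.0°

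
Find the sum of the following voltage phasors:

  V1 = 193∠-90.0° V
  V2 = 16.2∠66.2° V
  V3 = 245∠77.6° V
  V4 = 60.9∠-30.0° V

Step 1 — Convert each phasor to rectangular form:
  V1 = 193·(cos(-90.0°) + j·sin(-90.0°)) = 0 - j193 V
  V2 = 16.2·(cos(66.2°) + j·sin(66.2°)) = 6.537 + j14.82 V
  V3 = 245·(cos(77.6°) + j·sin(77.6°)) = 52.61 + j239.3 V
  V4 = 60.9·(cos(-30.0°) + j·sin(-30.0°)) = 52.74 - j30.45 V
Step 2 — Sum components: V_total = 111.9 + j30.66 V.
Step 3 — Convert to polar: |V_total| = 116 V, ∠V_total = 15.3°.

V_total = 116∠15.3° V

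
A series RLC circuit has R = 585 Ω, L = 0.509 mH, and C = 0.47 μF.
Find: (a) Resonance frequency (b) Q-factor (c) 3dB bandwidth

Step 1 — Resonance: ω₀ = 1/√(LC) = 1/√(0.000509·4.7e-07) = 6.465e+04 rad/s.
Step 2 — f₀ = ω₀/(2π) = 1.029e+04 Hz.
Step 3 — Series Q: Q = ω₀L/R = 6.465e+04·0.000509/585 = 0.05625.
Step 4 — Bandwidth: Δω = ω₀/Q = 1.149e+06 rad/s; BW = Δω/(2π) = 1.829e+05 Hz.

(a) f₀ = 1.029e+04 Hz  (b) Q = 0.05625  (c) BW = 1.829e+05 Hz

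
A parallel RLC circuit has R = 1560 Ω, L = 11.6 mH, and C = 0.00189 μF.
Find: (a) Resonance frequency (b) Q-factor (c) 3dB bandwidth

Step 1 — Resonance: ω₀ = 1/√(LC) = 1/√(0.0116·1.89e-09) = 2.136e+05 rad/s.
Step 2 — f₀ = ω₀/(2π) = 3.399e+04 Hz.
Step 3 — Parallel Q: Q = R/(ω₀L) = 1560/(2.136e+05·0.0116) = 0.6297.
Step 4 — Bandwidth: Δω = ω₀/Q = 3.392e+05 rad/s; BW = Δω/(2π) = 5.398e+04 Hz.

(a) f₀ = 3.399e+04 Hz  (b) Q = 0.6297  (c) BW = 5.398e+04 Hz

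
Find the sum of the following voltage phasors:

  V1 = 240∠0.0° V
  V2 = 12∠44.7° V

Step 1 — Convert each phasor to rectangular form:
  V1 = 240·(cos(0.0°) + j·sin(0.0°)) = 240 V
  V2 = 12·(cos(44.7°) + j·sin(44.7°)) = 8.53 + j8.441 V
Step 2 — Sum components: V_total = 248.5 + j8.441 V.
Step 3 — Convert to polar: |V_total| = 248.7 V, ∠V_total = 1.9°.

V_total = 248.7∠1.9° V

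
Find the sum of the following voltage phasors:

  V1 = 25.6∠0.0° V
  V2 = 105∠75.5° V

Step 1 — Convert each phasor to rectangular form:
  V1 = 25.6·(cos(0.0°) + j·sin(0.0°)) = 25.6 V
  V2 = 105·(cos(75.5°) + j·sin(75.5°)) = 26.29 + j101.7 V
Step 2 — Sum components: V_total = 51.89 + j101.7 V.
Step 3 — Convert to polar: |V_total| = 114.1 V, ∠V_total = 63.0°.

V_total = 114.1∠63.0° V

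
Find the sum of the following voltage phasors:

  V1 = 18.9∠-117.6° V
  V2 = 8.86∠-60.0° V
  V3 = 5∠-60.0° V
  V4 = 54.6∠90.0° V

Step 1 — Convert each phasor to rectangular form:
  V1 = 18.9·(cos(-117.6°) + j·sin(-117.6°)) = -8.756 - j16.75 V
  V2 = 8.86·(cos(-60.0°) + j·sin(-60.0°)) = 4.43 - j7.673 V
  V3 = 5·(cos(-60.0°) + j·sin(-60.0°)) = 2.5 - j4.33 V
  V4 = 54.6·(cos(90.0°) + j·sin(90.0°)) = 0 + j54.6 V
Step 2 — Sum components: V_total = -1.826 + j25.85 V.
Step 3 — Convert to polar: |V_total| = 25.91 V, ∠V_total = 94.0°.

V_total = 25.91∠94.0° V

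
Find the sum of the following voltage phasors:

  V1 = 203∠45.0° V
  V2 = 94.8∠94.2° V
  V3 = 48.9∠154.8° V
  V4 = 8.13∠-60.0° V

Step 1 — Convert each phasor to rectangular form:
  V1 = 203·(cos(45.0°) + j·sin(45.0°)) = 143.5 + j143.5 V
  V2 = 94.8·(cos(94.2°) + j·sin(94.2°)) = -6.943 + j94.55 V
  V3 = 48.9·(cos(154.8°) + j·sin(154.8°)) = -44.25 + j20.82 V
  V4 = 8.13·(cos(-60.0°) + j·sin(-60.0°)) = 4.065 - j7.041 V
Step 2 — Sum components: V_total = 96.42 + j251.9 V.
Step 3 — Convert to polar: |V_total| = 269.7 V, ∠V_total = 69.1°.

V_total = 269.7∠69.1° V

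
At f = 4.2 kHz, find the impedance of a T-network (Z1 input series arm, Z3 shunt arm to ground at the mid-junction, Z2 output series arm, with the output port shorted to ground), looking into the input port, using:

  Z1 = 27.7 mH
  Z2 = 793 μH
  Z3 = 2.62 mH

Step 1 — Angular frequency: ω = 2π·f = 2π·4200 = 2.639e+04 rad/s.
Step 2 — Component impedances:
  Z1: Z = jωL = j·2.639e+04·0.0277 = 0 + j731 Ω
  Z2: Z = jωL = j·2.639e+04·0.000793 = 0 + j20.93 Ω
  Z3: Z = jωL = j·2.639e+04·0.00262 = 0 + j69.14 Ω
Step 3 — With the output port shorted to ground, the output series arm Z2 runs from the junction to ground; the shunt arm Z3 also runs from the junction to ground. They appear in parallel: Z3 || Z2 = 0 + j16.06 Ω.
Step 4 — Series with input arm Z1: Z_in = Z1 + (Z3 || Z2) = 0 + j747.1 Ω = 747.1∠90.0° Ω.

Z = 0 + j747.1 Ω = 747.1∠90.0° Ω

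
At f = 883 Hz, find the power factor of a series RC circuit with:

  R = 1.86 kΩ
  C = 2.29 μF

Step 1 — Angular frequency: ω = 2π·f = 2π·883 = 5548 rad/s.
Step 2 — Component impedances:
  R: Z = R = 1860 Ω
  C: Z = 1/(jωC) = -j/(ω·C) = 0 - j78.71 Ω
Step 3 — Series combination: Z_total = R + C = 1860 - j78.71 Ω = 1862∠-2.4° Ω.
Step 4 — Power factor: PF = cos(φ) = Re(Z)/|Z| = 1860/1861.7 = 0.9991.
Step 5 — Type: Im(Z) = -78.71 ⇒ leading (phase φ = -2.4°).

PF = 0.9991 (leading, φ = -2.4°)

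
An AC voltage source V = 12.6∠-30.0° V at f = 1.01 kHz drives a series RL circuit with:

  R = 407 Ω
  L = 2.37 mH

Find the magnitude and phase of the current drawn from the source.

Step 1 — Angular frequency: ω = 2π·f = 2π·1010 = 6346 rad/s.
Step 2 — Component impedances:
  R: Z = R = 407 Ω
  L: Z = jωL = j·6346·0.00237 = 0 + j15.04 Ω
Step 3 — Series combination: Z_total = R + L = 407 + j15.04 Ω = 407.3∠2.1° Ω.
Step 4 — Source phasor: V = 12.6∠-30.0° V = 10.91 - j6.3 V.
Step 5 — Ohm's law: I = V / Z_total = (10.91 - j6.3) / (407 + j15.04) = 0.0262 - j0.01645 A.
Step 6 — Convert to polar: |I| = 0.03094 A, ∠I = -32.1°.

I = 0.03094∠-32.1° A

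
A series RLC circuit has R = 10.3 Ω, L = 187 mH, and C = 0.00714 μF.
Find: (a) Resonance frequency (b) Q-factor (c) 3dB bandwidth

Step 1 — Resonance: ω₀ = 1/√(LC) = 1/√(0.187·7.14e-09) = 2.737e+04 rad/s.
Step 2 — f₀ = ω₀/(2π) = 4356 Hz.
Step 3 — Series Q: Q = ω₀L/R = 2.737e+04·0.187/10.3 = 496.9.
Step 4 — Bandwidth: Δω = ω₀/Q = 55.08 rad/s; BW = Δω/(2π) = 8.766 Hz.

(a) f₀ = 4356 Hz  (b) Q = 496.9  (c) BW = 8.766 Hz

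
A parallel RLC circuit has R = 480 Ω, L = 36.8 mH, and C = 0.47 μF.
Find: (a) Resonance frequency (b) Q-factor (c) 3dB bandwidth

Step 1 — Resonance: ω₀ = 1/√(LC) = 1/√(0.0368·4.7e-07) = 7604 rad/s.
Step 2 — f₀ = ω₀/(2π) = 1210 Hz.
Step 3 — Parallel Q: Q = R/(ω₀L) = 480/(7604·0.0368) = 1.715.
Step 4 — Bandwidth: Δω = ω₀/Q = 4433 rad/s; BW = Δω/(2π) = 705.5 Hz.

(a) f₀ = 1210 Hz  (b) Q = 1.715  (c) BW = 705.5 Hz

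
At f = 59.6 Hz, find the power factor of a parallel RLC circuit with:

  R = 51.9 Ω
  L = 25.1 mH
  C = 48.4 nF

Step 1 — Angular frequency: ω = 2π·f = 2π·59.6 = 374.5 rad/s.
Step 2 — Component impedances:
  R: Z = R = 51.9 Ω
  L: Z = jωL = j·374.5·0.0251 = 0 + j9.399 Ω
  C: Z = 1/(jωC) = -j/(ω·C) = 0 - j5.517e+04 Ω
Step 3 — Parallel combination: 1/Z_total = 1/R + 1/L + 1/C; Z_total = 1.649 + j9.102 Ω = 9.25∠79.7° Ω.
Step 4 — Power factor: PF = cos(φ) = Re(Z)/|Z| = 1.6488/9.2505 = 0.1782.
Step 5 — Type: Im(Z) = 9.102 ⇒ lagging (phase φ = 79.7°).

PF = 0.1782 (lagging, φ = 79.7°)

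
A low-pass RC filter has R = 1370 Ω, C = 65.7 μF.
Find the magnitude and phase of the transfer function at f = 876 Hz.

Step 1 — Angular frequency: ω = 2π·876 = 5504 rad/s.
Step 2 — Transfer function: H(jω) = 1/(1 + jωRC).
Step 3 — Denominator: 1 + jωRC = 1 + j·5504·1370·6.57e-05 = 1 + j495.4.
Step 4 — H = 4.074e-06 - j0.002018.
Step 5 — Magnitude: |H| = 0.002019 (-53.9 dB); phase: φ = -89.9°.

|H| = 0.002019 (-53.9 dB), φ = -89.9°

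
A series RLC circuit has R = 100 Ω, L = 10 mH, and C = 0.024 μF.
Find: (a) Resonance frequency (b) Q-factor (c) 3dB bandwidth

Step 1 — Resonance condition Im(Z)=0 gives ω₀ = 1/√(LC).
Step 2 — ω₀ = 1/√(0.01·2.4e-08) = 6.455e+04 rad/s.
Step 3 — f₀ = ω₀/(2π) = 1.027e+04 Hz.
Step 4 — Series Q: Q = ω₀L/R = 6.455e+04·0.01/100 = 6.455.
Step 5 — 3dB bandwidth: Δω = ω₀/Q = 1e+04 rad/s; BW = Δω/(2π) = 1592 Hz.

(a) f₀ = 1.027e+04 Hz  (b) Q = 6.455  (c) BW = 1592 Hz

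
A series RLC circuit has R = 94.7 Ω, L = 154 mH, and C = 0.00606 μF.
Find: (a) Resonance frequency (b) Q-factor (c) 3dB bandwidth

Step 1 — Resonance condition Im(Z)=0 gives ω₀ = 1/√(LC).
Step 2 — ω₀ = 1/√(0.154·6.06e-09) = 3.273e+04 rad/s.
Step 3 — f₀ = ω₀/(2π) = 5210 Hz.
Step 4 — Series Q: Q = ω₀L/R = 3.273e+04·0.154/94.7 = 53.23.
Step 5 — 3dB bandwidth: Δω = ω₀/Q = 614.9 rad/s; BW = Δω/(2π) = 97.87 Hz.

(a) f₀ = 5210 Hz  (b) Q = 53.23  (c) BW = 97.87 Hz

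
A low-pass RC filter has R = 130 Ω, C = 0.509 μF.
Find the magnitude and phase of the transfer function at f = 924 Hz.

Step 1 — Angular frequency: ω = 2π·924 = 5806 rad/s.
Step 2 — Transfer function: H(jω) = 1/(1 + jωRC).
Step 3 — Denominator: 1 + jωRC = 1 + j·5806·130·5.09e-07 = 1 + j0.3842.
Step 4 — H = 0.8714 - j0.3348.
Step 5 — Magnitude: |H| = 0.9335 (-0.6 dB); phase: φ = -21.0°.

|H| = 0.9335 (-0.6 dB), φ = -21.0°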